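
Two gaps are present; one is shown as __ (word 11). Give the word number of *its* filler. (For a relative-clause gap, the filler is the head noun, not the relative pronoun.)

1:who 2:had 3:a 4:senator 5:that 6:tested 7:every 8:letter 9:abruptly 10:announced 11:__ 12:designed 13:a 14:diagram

1

The marked gap is the subject of "designed".
Its filler is the fronted wh-phrase "who", at word 1.
(The other dependency links word 4 to a gap after word 5.)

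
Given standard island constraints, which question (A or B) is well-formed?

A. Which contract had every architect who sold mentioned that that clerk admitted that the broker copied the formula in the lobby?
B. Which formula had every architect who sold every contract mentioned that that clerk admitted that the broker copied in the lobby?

In A, the wh-phrase is extracted from inside a complex-NP island (relative clause) (introduced by "who"), which blocks movement.
In B, the extraction path crosses only that-complement boundaries, which are transparent.
So B is grammatical.

B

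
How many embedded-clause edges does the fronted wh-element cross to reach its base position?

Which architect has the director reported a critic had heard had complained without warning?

"which architect" is extracted from the subject of "complained".
Boundaries crossed, outermost first: [Ø], [Ø] — 2 in total.

2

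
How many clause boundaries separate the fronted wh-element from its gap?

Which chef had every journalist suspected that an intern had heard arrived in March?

"which chef" is extracted from the subject of "arrived".
Boundaries crossed, outermost first: [that], [Ø] — 2 in total.

2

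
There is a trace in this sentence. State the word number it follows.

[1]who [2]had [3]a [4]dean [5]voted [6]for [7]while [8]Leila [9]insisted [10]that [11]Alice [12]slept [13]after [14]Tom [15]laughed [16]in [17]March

6

The displaced element is "who" (word 1).
It functions as the object of the preposition "for" of "voted", so the gap sits immediately after word 6 ("for").
Base order: A dean had voted for who while Leila insisted that Alice slept after Tom laughed in March.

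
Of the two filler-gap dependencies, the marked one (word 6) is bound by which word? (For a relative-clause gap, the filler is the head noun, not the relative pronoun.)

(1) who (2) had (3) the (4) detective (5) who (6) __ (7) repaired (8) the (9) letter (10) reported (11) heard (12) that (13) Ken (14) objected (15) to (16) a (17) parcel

The marked gap is inside the relative clause, the subject of "repaired".
Its filler is the head noun "detective" (via "who"), at word 4.
(The other dependency links word 1 to a gap after word 10.)

4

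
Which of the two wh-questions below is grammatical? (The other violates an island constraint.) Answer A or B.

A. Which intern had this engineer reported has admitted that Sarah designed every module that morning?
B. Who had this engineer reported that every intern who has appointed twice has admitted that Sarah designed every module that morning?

In B, the wh-phrase is extracted from inside a complex-NP island (relative clause) (introduced by "who"), which blocks movement.
In A, the extraction path crosses only that-complement boundaries, which are transparent.
So A is grammatical.

A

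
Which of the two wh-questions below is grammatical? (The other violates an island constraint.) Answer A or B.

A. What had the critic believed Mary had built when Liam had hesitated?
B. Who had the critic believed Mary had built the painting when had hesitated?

In B, the wh-phrase is extracted from inside an adjunct island (introduced by "when"), which blocks movement.
In A, the extraction path crosses only that-complement boundaries, which are transparent.
So A is grammatical.

A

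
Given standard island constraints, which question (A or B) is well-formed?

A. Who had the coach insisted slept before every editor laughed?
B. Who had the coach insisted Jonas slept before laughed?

In B, the wh-phrase is extracted from inside an adjunct island (introduced by "before"), which blocks movement.
In A, the extraction path crosses only that-complement boundaries, which are transparent.
So A is grammatical.

A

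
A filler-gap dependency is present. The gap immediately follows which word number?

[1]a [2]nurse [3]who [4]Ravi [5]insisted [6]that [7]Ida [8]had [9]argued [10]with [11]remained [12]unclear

The displaced element is "a nurse" (word 2).
It is linked across 1 clause boundary (that).
It functions as the object of the preposition "with" of "argued", so the gap sits immediately after word 10 ("with").
Base order: Ravi insisted that Ida had argued with a nurse.

10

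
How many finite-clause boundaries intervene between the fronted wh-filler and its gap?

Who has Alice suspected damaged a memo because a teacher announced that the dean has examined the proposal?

"who" is extracted from the subject of "damaged".
Boundaries crossed, outermost first: [Ø] — 1 in total.

1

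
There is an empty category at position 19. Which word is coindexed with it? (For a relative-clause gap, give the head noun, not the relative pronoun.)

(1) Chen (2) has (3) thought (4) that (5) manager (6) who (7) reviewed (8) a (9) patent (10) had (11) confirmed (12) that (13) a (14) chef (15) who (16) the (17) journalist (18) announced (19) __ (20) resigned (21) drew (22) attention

14

The gap at 19 is the subject of "resigned", inside a relative clause.
The relative pronoun is "who" (word 15); it is bound by the head noun immediately before it.
Its filler is the head noun "chef", at word 14.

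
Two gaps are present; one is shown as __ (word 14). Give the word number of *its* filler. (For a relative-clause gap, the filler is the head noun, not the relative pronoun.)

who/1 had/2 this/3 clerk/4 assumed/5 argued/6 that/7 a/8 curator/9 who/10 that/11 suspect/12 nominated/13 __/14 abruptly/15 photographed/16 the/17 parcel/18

9

The marked gap is inside the relative clause, the direct object of "nominated".
Its filler is the head noun "curator" (via "who"), at word 9.
(The other dependency links word 1 to a gap after word 5.)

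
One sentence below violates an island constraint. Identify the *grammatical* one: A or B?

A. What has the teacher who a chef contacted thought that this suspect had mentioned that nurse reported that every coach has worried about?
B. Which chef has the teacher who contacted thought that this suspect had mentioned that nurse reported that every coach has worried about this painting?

In B, the wh-phrase is extracted from inside a complex-NP island (relative clause) (introduced by "who"), which blocks movement.
In A, the extraction path crosses only that-complement boundaries, which are transparent.
So A is grammatical.

A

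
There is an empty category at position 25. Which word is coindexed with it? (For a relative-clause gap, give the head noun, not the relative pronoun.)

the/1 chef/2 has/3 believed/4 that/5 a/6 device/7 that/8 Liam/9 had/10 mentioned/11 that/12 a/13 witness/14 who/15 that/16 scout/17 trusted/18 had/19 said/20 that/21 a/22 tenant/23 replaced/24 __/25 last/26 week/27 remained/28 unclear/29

The gap at 25 is the object of "replaced", inside a relative clause.
The relative pronoun is "that" (word 8); it is bound by the head noun immediately before it.
Its filler is the head noun "device", at word 7.

7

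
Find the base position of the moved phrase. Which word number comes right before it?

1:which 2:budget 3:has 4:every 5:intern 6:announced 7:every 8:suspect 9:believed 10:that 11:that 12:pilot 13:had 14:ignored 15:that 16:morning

14

The displaced element is "which budget" (word 2).
It is linked across 2 clause boundaries (Ø → that).
It functions as the direct object of "ignored", so the gap sits immediately after word 14 ("ignored").
Base order: Every intern has announced every suspect believed that that pilot had ignored which budget that morning.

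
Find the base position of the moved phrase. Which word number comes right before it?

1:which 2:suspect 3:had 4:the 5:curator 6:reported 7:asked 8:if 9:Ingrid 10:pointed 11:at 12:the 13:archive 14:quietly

The displaced element is "which suspect" (word 2).
It is linked across 1 clause boundary (Ø).
It functions as the subject of "asked", so the gap sits immediately after word 6 ("reported").
Base order: The curator had reported which suspect asked if Ingrid pointed at the archive quietly.

6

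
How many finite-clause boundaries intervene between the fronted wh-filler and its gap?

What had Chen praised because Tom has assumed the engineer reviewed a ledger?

"what" originates inside the matrix clause — no clause boundary is crossed.

0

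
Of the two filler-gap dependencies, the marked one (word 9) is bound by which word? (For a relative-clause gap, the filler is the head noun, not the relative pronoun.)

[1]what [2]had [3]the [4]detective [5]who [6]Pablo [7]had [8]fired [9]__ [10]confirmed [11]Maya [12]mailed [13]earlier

The marked gap is inside the relative clause, the direct object of "fired".
Its filler is the head noun "detective" (via "who"), at word 4.
(The other dependency links word 1 to a gap after word 12.)

4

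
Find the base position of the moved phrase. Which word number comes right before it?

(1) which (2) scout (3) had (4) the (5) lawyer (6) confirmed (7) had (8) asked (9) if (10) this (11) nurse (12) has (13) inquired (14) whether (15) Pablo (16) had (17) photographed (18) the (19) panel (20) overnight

6

The displaced element is "which scout" (word 2).
It is linked across 1 clause boundary (Ø).
It functions as the subject of "asked", so the gap sits immediately after word 6 ("confirmed").
Base order: The lawyer had confirmed that which scout had asked if this nurse has inquired whether Pablo had photographed the panel overnight.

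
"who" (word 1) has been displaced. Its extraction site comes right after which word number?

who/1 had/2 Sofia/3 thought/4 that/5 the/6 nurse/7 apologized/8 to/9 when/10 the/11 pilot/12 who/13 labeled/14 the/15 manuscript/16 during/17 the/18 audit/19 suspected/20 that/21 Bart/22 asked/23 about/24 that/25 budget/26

9

The displaced element is "who" (word 1).
It is linked across 1 clause boundary (that).
It functions as the object of the preposition "to" of "apologized", so the gap sits immediately after word 9 ("to").
Base order: Sofia had thought that the nurse apologized to who when the pilot who labeled the manuscript during the audit suspected that Bart asked about that budget.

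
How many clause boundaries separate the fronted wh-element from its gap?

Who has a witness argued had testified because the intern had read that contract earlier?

"who" is extracted from the subject of "testified".
Boundaries crossed, outermost first: [Ø] — 1 in total.

1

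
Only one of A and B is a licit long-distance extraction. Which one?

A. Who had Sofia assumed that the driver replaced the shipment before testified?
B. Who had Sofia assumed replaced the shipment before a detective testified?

In A, the wh-phrase is extracted from inside an adjunct island (introduced by "before"), which blocks movement.
In B, the extraction path crosses only that-complement boundaries, which are transparent.
So B is grammatical.

B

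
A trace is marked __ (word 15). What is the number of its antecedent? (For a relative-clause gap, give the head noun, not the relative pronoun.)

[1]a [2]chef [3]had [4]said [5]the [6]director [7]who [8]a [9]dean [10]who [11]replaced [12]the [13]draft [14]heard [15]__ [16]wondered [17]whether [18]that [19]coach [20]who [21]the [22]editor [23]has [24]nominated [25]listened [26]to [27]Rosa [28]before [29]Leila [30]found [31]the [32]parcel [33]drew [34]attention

6

The gap at 15 is the subject of "wondered", inside a relative clause.
The relative pronoun is "who" (word 7); it is bound by the head noun immediately before it.
Its filler is the head noun "director", at word 6.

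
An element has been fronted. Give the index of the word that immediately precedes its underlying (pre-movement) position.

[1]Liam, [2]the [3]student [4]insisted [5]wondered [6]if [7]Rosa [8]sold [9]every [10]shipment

The displaced element is "Liam" (word 1).
It is linked across 1 clause boundary (Ø).
It functions as the subject of "wondered", so the gap sits immediately after word 4 ("insisted").
Base order: The student insisted that Liam wondered if Rosa sold every shipment.

4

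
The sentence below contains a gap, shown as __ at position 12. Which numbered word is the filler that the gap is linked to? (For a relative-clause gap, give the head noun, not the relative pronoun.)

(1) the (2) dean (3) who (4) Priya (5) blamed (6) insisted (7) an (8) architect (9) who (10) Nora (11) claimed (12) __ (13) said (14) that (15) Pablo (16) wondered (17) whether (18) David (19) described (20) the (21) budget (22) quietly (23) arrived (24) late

The gap at 12 is the subject of "said", inside a relative clause.
The relative pronoun is "who" (word 9); it is bound by the head noun immediately before it.
Its filler is the head noun "architect", at word 8.

8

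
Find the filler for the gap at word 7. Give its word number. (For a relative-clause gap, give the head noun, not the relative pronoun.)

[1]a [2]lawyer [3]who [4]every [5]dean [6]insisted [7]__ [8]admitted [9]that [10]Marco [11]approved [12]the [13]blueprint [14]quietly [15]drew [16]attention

The gap at 7 is the subject of "admitted", inside a relative clause.
The relative pronoun is "who" (word 3); it is bound by the head noun immediately before it.
Its filler is the head noun "lawyer", at word 2.

2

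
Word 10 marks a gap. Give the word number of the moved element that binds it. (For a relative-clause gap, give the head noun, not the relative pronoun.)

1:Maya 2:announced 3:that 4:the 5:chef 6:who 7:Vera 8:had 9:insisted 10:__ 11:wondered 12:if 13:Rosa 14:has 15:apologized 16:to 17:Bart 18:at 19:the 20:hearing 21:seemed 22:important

5

The gap at 10 is the subject of "wondered", inside a relative clause.
The relative pronoun is "who" (word 6); it is bound by the head noun immediately before it.
Its filler is the head noun "chef", at word 5.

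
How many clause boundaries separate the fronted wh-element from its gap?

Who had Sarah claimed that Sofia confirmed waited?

"who" is extracted from the subject of "waited".
Boundaries crossed, outermost first: [that], [Ø] — 2 in total.

2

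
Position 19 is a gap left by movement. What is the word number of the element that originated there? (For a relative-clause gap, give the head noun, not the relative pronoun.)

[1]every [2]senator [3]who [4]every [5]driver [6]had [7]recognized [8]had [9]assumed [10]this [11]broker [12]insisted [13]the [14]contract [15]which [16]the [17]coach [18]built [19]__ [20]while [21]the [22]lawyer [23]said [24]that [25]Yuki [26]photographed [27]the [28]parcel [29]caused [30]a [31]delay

14

The gap at 19 is the object of "built", inside a relative clause.
The relative pronoun is "which" (word 15); it is bound by the head noun immediately before it.
Its filler is the head noun "contract", at word 14.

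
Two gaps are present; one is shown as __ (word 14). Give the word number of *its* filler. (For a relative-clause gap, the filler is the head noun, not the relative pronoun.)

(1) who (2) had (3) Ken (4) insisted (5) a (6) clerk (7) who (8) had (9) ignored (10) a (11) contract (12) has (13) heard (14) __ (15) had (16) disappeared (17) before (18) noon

The marked gap is the subject of "disappeared".
Its filler is the fronted wh-phrase "who", at word 1.
(The other dependency links word 6 to a gap after word 7.)

1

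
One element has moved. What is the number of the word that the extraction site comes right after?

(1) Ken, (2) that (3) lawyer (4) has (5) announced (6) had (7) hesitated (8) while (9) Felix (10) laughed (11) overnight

5

The displaced element is "Ken" (word 1).
It is linked across 1 clause boundary (Ø).
It functions as the subject of "hesitated", so the gap sits immediately after word 5 ("announced").
Base order: That lawyer has announced that Ken had hesitated while Felix laughed overnight.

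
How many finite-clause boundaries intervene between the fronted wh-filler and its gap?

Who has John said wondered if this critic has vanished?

"who" is extracted from the subject of "wondered".
Boundaries crossed, outermost first: [Ø] — 1 in total.

1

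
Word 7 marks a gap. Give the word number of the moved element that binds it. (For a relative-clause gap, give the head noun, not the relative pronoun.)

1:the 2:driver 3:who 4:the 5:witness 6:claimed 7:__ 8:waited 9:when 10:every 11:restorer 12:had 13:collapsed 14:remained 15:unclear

The gap at 7 is the subject of "waited", inside a relative clause.
The relative pronoun is "who" (word 3); it is bound by the head noun immediately before it.
Its filler is the head noun "driver", at word 2.

2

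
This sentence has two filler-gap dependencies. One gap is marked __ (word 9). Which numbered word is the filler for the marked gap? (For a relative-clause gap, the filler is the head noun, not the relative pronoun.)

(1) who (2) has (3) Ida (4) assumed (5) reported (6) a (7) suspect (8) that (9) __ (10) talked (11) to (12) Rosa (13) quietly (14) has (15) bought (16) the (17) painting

7

The marked gap is inside the relative clause, the subject of "talked".
Its filler is the head noun "suspect" (via "that"), at word 7.
(The other dependency links word 1 to a gap after word 4.)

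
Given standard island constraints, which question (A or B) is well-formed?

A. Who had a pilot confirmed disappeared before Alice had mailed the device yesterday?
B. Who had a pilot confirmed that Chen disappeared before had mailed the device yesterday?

In B, the wh-phrase is extracted from inside an adjunct island (introduced by "before"), which blocks movement.
In A, the extraction path crosses only that-complement boundaries, which are transparent.
So A is grammatical.

A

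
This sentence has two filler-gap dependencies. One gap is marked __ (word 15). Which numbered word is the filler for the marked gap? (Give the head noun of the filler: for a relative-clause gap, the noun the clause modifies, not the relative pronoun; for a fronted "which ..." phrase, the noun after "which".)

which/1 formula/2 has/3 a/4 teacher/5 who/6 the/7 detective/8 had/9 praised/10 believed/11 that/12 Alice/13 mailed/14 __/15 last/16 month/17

The marked gap is the direct object of "mailed".
Its filler is the fronted wh-phrase "which formula", at word 2.
(The other dependency links word 5 to a gap after word 10.)

2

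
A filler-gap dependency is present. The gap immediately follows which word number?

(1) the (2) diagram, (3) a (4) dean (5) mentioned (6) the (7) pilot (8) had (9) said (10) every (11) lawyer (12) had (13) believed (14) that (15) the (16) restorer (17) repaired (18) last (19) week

17

The displaced element is "the diagram" (word 2).
It is linked across 3 clause boundaries (Ø → Ø → that).
It functions as the direct object of "repaired", so the gap sits immediately after word 17 ("repaired").
Base order: A dean mentioned the pilot had said every lawyer had believed that the restorer repaired the diagram last week.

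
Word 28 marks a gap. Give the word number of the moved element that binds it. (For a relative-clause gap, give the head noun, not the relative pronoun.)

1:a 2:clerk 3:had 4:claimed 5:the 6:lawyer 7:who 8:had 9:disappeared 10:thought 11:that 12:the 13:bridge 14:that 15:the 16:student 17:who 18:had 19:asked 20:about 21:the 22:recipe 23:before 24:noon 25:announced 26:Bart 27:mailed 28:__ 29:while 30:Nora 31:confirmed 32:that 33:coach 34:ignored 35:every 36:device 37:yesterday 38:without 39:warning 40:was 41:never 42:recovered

13

The gap at 28 is the object of "mailed", inside a relative clause.
The relative pronoun is "that" (word 14); it is bound by the head noun immediately before it.
Its filler is the head noun "bridge", at word 13.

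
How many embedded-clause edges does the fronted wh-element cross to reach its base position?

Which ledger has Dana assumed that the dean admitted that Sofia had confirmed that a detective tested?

3

"which ledger" is extracted from the object of "tested".
Boundaries crossed, outermost first: [that], [that], [that] — 3 in total.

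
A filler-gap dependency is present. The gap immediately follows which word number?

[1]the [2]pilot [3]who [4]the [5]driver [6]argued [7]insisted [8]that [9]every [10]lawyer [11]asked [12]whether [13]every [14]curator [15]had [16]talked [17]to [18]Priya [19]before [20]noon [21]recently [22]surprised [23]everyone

The displaced element is "the pilot" (word 2).
It is linked across 1 clause boundary (Ø).
It functions as the subject of "insisted", so the gap sits immediately after word 6 ("argued").
Base order: The driver argued the pilot insisted that every lawyer asked whether every curator had talked to Priya before noon recently.

6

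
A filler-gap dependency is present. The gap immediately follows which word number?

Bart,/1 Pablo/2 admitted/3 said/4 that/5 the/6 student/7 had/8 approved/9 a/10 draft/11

3

The displaced element is "Bart" (word 1).
It is linked across 1 clause boundary (Ø).
It functions as the subject of "said", so the gap sits immediately after word 3 ("admitted").
Base order: Pablo admitted Bart said that the student had approved a draft.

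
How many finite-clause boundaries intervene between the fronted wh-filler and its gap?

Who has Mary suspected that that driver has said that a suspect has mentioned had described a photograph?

"who" is extracted from the subject of "described".
Boundaries crossed, outermost first: [that], [that], [Ø] — 3 in total.

3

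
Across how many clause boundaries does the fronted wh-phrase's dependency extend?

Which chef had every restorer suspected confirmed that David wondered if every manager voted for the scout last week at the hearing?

"which chef" is extracted from the subject of "confirmed".
Boundaries crossed, outermost first: [Ø] — 1 in total.

1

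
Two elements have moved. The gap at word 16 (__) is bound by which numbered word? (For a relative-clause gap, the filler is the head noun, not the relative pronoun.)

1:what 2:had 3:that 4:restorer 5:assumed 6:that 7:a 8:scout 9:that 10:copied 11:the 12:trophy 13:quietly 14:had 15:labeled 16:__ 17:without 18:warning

The marked gap is the direct object of "labeled".
Its filler is the fronted wh-phrase "what", at word 1.
(The other dependency links word 8 to a gap after word 9.)

1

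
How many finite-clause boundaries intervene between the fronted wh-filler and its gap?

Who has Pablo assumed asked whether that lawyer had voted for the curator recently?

"who" is extracted from the subject of "asked".
Boundaries crossed, outermost first: [Ø] — 1 in total.

1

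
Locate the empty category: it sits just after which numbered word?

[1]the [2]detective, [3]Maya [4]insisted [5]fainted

4

The displaced element is "the detective" (word 2).
It is linked across 1 clause boundary (Ø).
It functions as the subject of "fainted", so the gap sits immediately after word 4 ("insisted").
Base order: Maya insisted that the detective fainted.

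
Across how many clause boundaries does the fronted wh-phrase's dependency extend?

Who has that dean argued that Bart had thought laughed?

"who" is extracted from the subject of "laughed".
Boundaries crossed, outermost first: [that], [Ø] — 2 in total.

2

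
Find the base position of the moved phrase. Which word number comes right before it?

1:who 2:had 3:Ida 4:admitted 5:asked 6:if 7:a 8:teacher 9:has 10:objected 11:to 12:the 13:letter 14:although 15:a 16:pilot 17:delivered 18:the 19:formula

The displaced element is "who" (word 1).
It is linked across 1 clause boundary (Ø).
It functions as the subject of "asked", so the gap sits immediately after word 4 ("admitted").
Base order: Ida had admitted that who asked if a teacher has objected to the letter although a pilot delivered the formula.

4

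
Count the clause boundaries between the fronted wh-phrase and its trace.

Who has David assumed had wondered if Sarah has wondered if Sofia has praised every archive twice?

"who" is extracted from the subject of "wondered".
Boundaries crossed, outermost first: [Ø] — 1 in total.

1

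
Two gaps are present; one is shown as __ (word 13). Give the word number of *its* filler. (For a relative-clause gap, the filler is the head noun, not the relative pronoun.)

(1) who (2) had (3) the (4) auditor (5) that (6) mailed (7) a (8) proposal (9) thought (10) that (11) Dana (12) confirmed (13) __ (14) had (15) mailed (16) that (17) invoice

The marked gap is the subject of "mailed".
Its filler is the fronted wh-phrase "who", at word 1.
(The other dependency links word 4 to a gap after word 5.)

1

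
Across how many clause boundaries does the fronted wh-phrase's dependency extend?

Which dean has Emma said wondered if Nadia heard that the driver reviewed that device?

1

"which dean" is extracted from the subject of "wondered".
Boundaries crossed, outermost first: [Ø] — 1 in total.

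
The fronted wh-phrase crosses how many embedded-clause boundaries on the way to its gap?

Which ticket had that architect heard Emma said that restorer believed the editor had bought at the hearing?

"which ticket" is extracted from the object of "bought".
Boundaries crossed, outermost first: [Ø], [Ø], [Ø] — 3 in total.

3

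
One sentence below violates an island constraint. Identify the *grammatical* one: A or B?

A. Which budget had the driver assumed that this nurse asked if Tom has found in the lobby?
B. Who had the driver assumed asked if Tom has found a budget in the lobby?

B

In A, the wh-phrase is extracted from inside a wh-island (introduced by "if"), which blocks movement.
In B, the extraction path crosses only that-complement boundaries, which are transparent.
So B is grammatical.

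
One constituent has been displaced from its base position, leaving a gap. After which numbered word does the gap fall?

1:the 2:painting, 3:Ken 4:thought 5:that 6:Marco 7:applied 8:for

The displaced element is "the painting" (word 2).
It is linked across 1 clause boundary (that).
It functions as the object of the preposition "for" of "applied", so the gap sits immediately after word 8 ("for").
Base order: Ken thought that Marco applied for the painting.

8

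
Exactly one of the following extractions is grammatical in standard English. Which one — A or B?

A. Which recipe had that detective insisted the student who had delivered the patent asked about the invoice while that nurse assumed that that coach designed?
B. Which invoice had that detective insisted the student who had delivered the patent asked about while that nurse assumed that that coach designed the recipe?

In A, the wh-phrase is extracted from inside an adjunct island (introduced by "while"), which blocks movement.
In B, the extraction path crosses only that-complement boundaries, which are transparent.
So B is grammatical.

B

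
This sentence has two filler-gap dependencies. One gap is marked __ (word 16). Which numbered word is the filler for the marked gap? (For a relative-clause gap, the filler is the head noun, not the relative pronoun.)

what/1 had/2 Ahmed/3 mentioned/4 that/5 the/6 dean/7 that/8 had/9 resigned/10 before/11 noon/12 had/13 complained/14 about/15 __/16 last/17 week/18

The marked gap is the object of the preposition "about" of "complained".
Its filler is the fronted wh-phrase "what", at word 1.
(The other dependency links word 7 to a gap after word 8.)

1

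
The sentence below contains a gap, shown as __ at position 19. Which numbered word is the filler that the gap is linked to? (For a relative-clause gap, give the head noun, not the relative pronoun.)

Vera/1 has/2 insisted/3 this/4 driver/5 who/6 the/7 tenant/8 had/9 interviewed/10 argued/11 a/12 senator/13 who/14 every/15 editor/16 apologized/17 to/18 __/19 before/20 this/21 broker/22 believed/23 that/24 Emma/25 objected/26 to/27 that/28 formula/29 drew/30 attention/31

13

The gap at 19 is the prepositional object of "apologized", inside a relative clause.
The relative pronoun is "who" (word 14); it is bound by the head noun immediately before it.
Its filler is the head noun "senator", at word 13.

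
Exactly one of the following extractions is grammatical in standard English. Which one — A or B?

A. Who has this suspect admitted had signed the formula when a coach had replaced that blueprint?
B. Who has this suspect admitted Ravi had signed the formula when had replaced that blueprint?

A

In B, the wh-phrase is extracted from inside an adjunct island (introduced by "when"), which blocks movement.
In A, the extraction path crosses only that-complement boundaries, which are transparent.
So A is grammatical.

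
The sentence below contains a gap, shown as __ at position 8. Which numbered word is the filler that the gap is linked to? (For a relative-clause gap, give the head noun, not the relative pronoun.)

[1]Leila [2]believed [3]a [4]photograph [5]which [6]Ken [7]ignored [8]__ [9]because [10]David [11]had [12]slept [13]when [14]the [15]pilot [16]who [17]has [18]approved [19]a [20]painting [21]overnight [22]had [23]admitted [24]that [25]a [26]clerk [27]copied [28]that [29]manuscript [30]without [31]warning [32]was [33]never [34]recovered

The gap at 8 is the object of "ignored", inside a relative clause.
The relative pronoun is "which" (word 5); it is bound by the head noun immediately before it.
Its filler is the head noun "photograph", at word 4.

4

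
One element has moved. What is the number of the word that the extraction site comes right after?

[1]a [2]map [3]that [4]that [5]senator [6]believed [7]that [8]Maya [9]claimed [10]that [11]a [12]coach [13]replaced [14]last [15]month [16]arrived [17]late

The displaced element is "a map" (word 2).
It is linked across 2 clause boundaries (that → that).
It functions as the direct object of "replaced", so the gap sits immediately after word 13 ("replaced").
Base order: That senator believed that Maya claimed that a coach replaced a map last month.

13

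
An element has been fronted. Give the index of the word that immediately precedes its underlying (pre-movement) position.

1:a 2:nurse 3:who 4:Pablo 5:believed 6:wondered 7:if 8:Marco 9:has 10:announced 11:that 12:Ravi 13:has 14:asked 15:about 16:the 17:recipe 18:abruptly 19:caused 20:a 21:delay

The displaced element is "a nurse" (word 2).
It is linked across 1 clause boundary (Ø).
It functions as the subject of "wondered", so the gap sits immediately after word 5 ("believed").
Base order: Pablo believed that a nurse wondered if Marco has announced that Ravi has asked about the recipe abruptly.

5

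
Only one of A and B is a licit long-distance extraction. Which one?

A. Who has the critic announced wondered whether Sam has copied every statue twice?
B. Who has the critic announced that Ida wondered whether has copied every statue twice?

A

In B, the wh-phrase is extracted from inside a wh-island (introduced by "whether"), which blocks movement.
In A, the extraction path crosses only that-complement boundaries, which are transparent.
So A is grammatical.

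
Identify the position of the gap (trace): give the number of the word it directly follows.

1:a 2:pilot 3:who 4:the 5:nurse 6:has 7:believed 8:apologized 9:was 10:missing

The displaced element is "a pilot" (word 2).
It is linked across 1 clause boundary (Ø).
It functions as the subject of "apologized", so the gap sits immediately after word 7 ("believed").
Base order: The nurse has believed that a pilot apologized.

7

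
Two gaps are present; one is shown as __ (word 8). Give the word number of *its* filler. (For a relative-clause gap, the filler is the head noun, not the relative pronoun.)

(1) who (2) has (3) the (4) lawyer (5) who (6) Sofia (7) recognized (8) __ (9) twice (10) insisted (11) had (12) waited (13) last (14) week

4

The marked gap is inside the relative clause, the direct object of "recognized".
Its filler is the head noun "lawyer" (via "who"), at word 4.
(The other dependency links word 1 to a gap after word 10.)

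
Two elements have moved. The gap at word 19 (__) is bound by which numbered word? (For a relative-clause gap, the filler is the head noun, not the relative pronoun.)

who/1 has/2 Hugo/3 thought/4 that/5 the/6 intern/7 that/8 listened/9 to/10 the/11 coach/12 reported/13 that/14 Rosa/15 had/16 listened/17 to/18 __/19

The marked gap is the object of the preposition "to" of "listened".
Its filler is the fronted wh-phrase "who", at word 1.
(The other dependency links word 7 to a gap after word 8.)

1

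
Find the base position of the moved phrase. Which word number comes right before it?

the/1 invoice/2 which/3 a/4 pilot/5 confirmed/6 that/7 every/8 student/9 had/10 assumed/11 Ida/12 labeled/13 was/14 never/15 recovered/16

The displaced element is "the invoice" (word 2).
It is linked across 2 clause boundaries (that → Ø).
It functions as the direct object of "labeled", so the gap sits immediately after word 13 ("labeled").
Base order: A pilot confirmed that every student had assumed Ida labeled the invoice.

13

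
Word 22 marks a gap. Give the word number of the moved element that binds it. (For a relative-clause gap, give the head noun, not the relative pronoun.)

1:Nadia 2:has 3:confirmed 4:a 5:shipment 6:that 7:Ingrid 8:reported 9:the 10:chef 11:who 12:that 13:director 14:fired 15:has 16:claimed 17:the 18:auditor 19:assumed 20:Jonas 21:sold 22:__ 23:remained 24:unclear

5

The gap at 22 is the object of "sold", inside a relative clause.
The relative pronoun is "that" (word 6); it is bound by the head noun immediately before it.
Its filler is the head noun "shipment", at word 5.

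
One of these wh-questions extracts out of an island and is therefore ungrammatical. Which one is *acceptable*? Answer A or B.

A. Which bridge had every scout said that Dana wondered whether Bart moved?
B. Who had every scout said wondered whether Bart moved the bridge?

B

In A, the wh-phrase is extracted from inside a wh-island (introduced by "whether"), which blocks movement.
In B, the extraction path crosses only that-complement boundaries, which are transparent.
So B is grammatical.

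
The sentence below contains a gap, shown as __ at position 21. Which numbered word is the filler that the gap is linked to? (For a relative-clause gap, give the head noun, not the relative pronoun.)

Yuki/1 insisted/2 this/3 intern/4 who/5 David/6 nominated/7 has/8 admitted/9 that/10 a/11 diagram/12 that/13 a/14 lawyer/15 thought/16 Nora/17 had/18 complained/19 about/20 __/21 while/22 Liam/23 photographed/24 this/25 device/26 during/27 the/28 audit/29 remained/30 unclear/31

12

The gap at 21 is the prepositional object of "complained", inside a relative clause.
The relative pronoun is "that" (word 13); it is bound by the head noun immediately before it.
Its filler is the head noun "diagram", at word 12.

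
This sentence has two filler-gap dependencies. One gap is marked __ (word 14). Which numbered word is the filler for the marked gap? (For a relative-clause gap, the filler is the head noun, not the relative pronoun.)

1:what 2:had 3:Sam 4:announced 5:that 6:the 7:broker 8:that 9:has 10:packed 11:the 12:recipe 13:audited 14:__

The marked gap is the direct object of "audited".
Its filler is the fronted wh-phrase "what", at word 1.
(The other dependency links word 7 to a gap after word 8.)

1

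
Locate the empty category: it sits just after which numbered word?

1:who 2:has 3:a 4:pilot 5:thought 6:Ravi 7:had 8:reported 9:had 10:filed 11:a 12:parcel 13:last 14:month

8

The displaced element is "who" (word 1).
It is linked across 2 clause boundaries (Ø → Ø).
It functions as the subject of "filed", so the gap sits immediately after word 8 ("reported").
Base order: A pilot has thought Ravi had reported that who had filed a parcel last month.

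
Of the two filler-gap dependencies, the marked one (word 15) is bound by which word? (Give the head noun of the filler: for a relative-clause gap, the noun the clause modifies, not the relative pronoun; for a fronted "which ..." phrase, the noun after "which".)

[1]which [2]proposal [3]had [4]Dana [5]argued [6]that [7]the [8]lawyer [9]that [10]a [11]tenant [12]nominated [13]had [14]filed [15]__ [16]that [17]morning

The marked gap is the direct object of "filed".
Its filler is the fronted wh-phrase "which proposal", at word 2.
(The other dependency links word 8 to a gap after word 12.)

2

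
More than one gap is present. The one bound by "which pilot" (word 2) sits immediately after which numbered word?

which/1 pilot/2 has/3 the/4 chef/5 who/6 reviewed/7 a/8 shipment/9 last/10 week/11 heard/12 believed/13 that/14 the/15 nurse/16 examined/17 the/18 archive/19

The displaced element is "which pilot" (word 2).
It is linked across 1 clause boundary (Ø).
It functions as the subject of "believed", so the gap sits immediately after word 12 ("heard").
Base order: The chef who reviewed a shipment last week has heard which pilot believed that the nurse examined the archive.

12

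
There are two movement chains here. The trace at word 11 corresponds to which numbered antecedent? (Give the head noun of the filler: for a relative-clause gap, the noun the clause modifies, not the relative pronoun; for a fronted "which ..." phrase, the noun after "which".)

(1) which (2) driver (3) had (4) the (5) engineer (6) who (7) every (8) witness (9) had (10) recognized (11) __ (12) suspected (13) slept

The marked gap is inside the relative clause, the direct object of "recognized".
Its filler is the head noun "engineer" (via "who"), at word 5.
(The other dependency links word 2 to a gap after word 12.)

5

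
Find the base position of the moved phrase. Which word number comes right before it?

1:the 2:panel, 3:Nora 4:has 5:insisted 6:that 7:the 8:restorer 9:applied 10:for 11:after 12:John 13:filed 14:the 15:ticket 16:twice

10

The displaced element is "the panel" (word 2).
It is linked across 1 clause boundary (that).
It functions as the object of the preposition "for" of "applied", so the gap sits immediately after word 10 ("for").
Base order: Nora has insisted that the restorer applied for the panel after John filed the ticket twice.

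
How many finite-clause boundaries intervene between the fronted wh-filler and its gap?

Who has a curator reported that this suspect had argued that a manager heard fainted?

"who" is extracted from the subject of "fainted".
Boundaries crossed, outermost first: [that], [that], [Ø] — 3 in total.

3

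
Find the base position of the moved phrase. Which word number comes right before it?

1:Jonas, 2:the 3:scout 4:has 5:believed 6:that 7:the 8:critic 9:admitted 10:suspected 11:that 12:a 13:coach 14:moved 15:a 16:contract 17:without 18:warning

9

The displaced element is "Jonas" (word 1).
It is linked across 2 clause boundaries (that → Ø).
It functions as the subject of "suspected", so the gap sits immediately after word 9 ("admitted").
Base order: The scout has believed that the critic admitted Jonas suspected that a coach moved a contract without warning.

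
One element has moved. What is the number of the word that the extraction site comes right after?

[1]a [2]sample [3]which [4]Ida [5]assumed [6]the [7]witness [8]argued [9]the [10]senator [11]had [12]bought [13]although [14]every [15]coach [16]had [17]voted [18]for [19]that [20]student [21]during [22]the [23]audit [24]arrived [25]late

12

The displaced element is "a sample" (word 2).
It is linked across 2 clause boundaries (Ø → Ø).
It functions as the direct object of "bought", so the gap sits immediately after word 12 ("bought").
Base order: Ida assumed the witness argued the senator had bought a sample although every coach had voted for that student during the audit.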